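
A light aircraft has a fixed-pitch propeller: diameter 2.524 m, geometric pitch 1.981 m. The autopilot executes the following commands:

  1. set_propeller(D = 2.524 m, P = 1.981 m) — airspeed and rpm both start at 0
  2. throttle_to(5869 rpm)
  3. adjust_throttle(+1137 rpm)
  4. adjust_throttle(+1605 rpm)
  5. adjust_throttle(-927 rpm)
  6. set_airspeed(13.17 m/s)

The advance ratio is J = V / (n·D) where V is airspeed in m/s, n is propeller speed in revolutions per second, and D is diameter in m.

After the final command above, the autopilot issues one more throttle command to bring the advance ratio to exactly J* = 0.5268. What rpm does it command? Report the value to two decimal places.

set_propeller: D = 2.524 m, P = 1.981 m (p = P/D = 0.784865); state ← (V=0, rpm=0)
throttle_to(5869): rpm ← 5869
adjust_throttle(+1137): rpm ← 5869 +1137 = 7006
adjust_throttle(+1605): rpm ← 7006 +1605 = 8611
adjust_throttle(-927): rpm ← 8611 -927 = 7684
set_airspeed(13.17): V ← 13.17 m/s
final state: V = 13.17 m/s, rpm = 7684 → n = rpm/60 = 128.066667 rev/s
target J* = 0.5268; solve J* = V/(n·D) for n: n = V/(J*·D) = 13.17/(0.5268 × 2.524) = 9.904913 rev/s
rpm = 60·n = 594.294770

rpm = 594.29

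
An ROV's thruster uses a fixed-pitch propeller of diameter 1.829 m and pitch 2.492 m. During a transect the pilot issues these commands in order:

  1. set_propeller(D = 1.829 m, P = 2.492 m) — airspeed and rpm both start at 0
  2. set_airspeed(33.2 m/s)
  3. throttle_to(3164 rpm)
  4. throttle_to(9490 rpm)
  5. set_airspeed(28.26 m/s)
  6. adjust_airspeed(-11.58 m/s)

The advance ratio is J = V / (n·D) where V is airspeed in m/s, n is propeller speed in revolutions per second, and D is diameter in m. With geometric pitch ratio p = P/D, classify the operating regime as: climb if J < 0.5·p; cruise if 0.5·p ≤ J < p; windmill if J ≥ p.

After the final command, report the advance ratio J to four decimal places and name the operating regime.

set_propeller: D = 1.829 m, P = 2.492 m (p = P/D = 1.362493); state ← (V=0, rpm=0)
set_airspeed(33.2): V ← 33.2 m/s
throttle_to(3164): rpm ← 3164
throttle_to(9490): rpm ← 9490
set_airspeed(28.26): V ← 28.26 m/s
adjust_airspeed(-11.58): V ← 28.26 -11.58 = 16.68 m/s
final state: V = 16.68 m/s, rpm = 9490 → n = rpm/60 = 158.166667 rev/s
J = V / (n·D) = 16.68 / (158.166667 × 1.829) = 0.057659
regime bands: climb J<0.6812 | cruise [0.6812, 1.3625) | windmill J≥1.3625
J = 0.0577 → climb

J = 0.0577, regime = climb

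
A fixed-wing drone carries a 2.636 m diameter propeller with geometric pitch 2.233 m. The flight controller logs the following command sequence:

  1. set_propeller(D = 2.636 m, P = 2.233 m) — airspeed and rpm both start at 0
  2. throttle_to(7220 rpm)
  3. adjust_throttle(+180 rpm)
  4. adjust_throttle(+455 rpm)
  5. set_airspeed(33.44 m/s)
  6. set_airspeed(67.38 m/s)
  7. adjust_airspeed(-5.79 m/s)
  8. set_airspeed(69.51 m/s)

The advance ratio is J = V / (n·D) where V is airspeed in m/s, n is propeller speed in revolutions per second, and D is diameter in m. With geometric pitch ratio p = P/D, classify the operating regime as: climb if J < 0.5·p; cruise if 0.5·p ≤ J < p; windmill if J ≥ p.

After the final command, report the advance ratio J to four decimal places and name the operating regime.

J = 0.2014, regime = climb

set_propeller: D = 2.636 m, P = 2.233 m (p = P/D = 0.847117); state ← (V=0, rpm=0)
throttle_to(7220): rpm ← 7220
adjust_throttle(+180): rpm ← 7220 +180 = 7400
adjust_throttle(+455): rpm ← 7400 +455 = 7855
set_airspeed(33.44): V ← 33.44 m/s
set_airspeed(67.38): V ← 67.38 m/s
adjust_airspeed(-5.79): V ← 67.38 -5.79 = 61.59 m/s
set_airspeed(69.51): V ← 69.51 m/s
final state: V = 69.51 m/s, rpm = 7855 → n = rpm/60 = 130.916667 rev/s
J = V / (n·D) = 69.51 / (130.916667 × 2.636) = 0.201422
regime bands: climb J<0.4236 | cruise [0.4236, 0.8471) | windmill J≥0.8471
J = 0.2014 → climb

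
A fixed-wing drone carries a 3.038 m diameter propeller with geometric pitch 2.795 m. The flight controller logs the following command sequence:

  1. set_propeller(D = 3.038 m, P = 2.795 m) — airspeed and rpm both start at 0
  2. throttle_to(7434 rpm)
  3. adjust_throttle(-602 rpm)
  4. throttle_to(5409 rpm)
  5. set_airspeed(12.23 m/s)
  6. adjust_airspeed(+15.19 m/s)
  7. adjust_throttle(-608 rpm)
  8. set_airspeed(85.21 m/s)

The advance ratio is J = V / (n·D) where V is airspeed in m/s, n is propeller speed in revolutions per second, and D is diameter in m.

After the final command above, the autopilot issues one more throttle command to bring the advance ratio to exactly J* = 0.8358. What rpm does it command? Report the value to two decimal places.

set_propeller: D = 3.038 m, P = 2.795 m (p = P/D = 0.920013); state ← (V=0, rpm=0)
throttle_to(7434): rpm ← 7434
adjust_throttle(-602): rpm ← 7434 -602 = 6832
throttle_to(5409): rpm ← 5409
set_airspeed(12.23): V ← 12.23 m/s
adjust_airspeed(+15.19): V ← 12.23 +15.19 = 27.42 m/s
adjust_throttle(-608): rpm ← 5409 -608 = 4801
set_airspeed(85.21): V ← 85.21 m/s
final state: V = 85.21 m/s, rpm = 4801 → n = rpm/60 = 80.016667 rev/s
target J* = 0.8358; solve J* = V/(n·D) for n: n = V/(J*·D) = 85.21/(0.8358 × 3.038) = 33.558337 rev/s
rpm = 60·n = 2013.500211

rpm = 2013.50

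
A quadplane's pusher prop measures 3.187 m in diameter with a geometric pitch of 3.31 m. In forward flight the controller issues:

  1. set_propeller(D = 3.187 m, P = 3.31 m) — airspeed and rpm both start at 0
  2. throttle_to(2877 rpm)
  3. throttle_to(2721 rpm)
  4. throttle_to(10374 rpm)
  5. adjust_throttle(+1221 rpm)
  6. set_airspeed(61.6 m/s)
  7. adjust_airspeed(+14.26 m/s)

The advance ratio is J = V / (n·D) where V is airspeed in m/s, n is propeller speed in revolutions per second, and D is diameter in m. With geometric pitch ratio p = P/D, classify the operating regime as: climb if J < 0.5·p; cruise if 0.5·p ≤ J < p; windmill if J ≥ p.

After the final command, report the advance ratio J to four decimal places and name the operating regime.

set_propeller: D = 3.187 m, P = 3.31 m (p = P/D = 1.038594); state ← (V=0, rpm=0)
throttle_to(2877): rpm ← 2877
throttle_to(2721): rpm ← 2721
throttle_to(10374): rpm ← 10374
adjust_throttle(+1221): rpm ← 10374 +1221 = 11595
set_airspeed(61.6): V ← 61.6 m/s
adjust_airspeed(+14.26): V ← 61.6 +14.26 = 75.86 m/s
final state: V = 75.86 m/s, rpm = 11595 → n = rpm/60 = 193.250000 rev/s
J = V / (n·D) = 75.86 / (193.250000 × 3.187) = 0.123172
regime bands: climb J<0.5193 | cruise [0.5193, 1.0386) | windmill J≥1.0386
J = 0.1232 → climb

J = 0.1232, regime = climb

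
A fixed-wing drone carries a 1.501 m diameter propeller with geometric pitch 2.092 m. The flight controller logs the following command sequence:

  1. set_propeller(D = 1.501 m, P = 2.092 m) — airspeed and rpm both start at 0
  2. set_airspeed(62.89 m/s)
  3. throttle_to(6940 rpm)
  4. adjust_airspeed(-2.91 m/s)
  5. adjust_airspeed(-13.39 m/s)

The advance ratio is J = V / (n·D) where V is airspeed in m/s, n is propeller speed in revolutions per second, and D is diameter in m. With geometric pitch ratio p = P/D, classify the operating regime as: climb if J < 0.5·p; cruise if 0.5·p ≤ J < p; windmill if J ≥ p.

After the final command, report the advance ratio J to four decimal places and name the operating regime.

J = 0.2684, regime = climb

set_propeller: D = 1.501 m, P = 2.092 m (p = P/D = 1.393738); state ← (V=0, rpm=0)
set_airspeed(62.89): V ← 62.89 m/s
throttle_to(6940): rpm ← 6940
adjust_airspeed(-2.91): V ← 62.89 -2.91 = 59.98 m/s
adjust_airspeed(-13.39): V ← 59.98 -13.39 = 46.59 m/s
final state: V = 46.59 m/s, rpm = 6940 → n = rpm/60 = 115.666667 rev/s
J = V / (n·D) = 46.59 / (115.666667 × 1.501) = 0.268351
regime bands: climb J<0.6969 | cruise [0.6969, 1.3937) | windmill J≥1.3937
J = 0.2684 → climb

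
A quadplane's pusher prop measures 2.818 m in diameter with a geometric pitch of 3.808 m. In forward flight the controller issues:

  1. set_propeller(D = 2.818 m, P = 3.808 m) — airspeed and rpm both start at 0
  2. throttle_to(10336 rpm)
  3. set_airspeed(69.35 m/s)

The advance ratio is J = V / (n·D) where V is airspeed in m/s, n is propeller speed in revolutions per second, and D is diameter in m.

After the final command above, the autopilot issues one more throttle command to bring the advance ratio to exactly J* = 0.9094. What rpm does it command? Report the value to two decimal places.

set_propeller: D = 2.818 m, P = 3.808 m (p = P/D = 1.351313); state ← (V=0, rpm=0)
throttle_to(10336): rpm ← 10336
set_airspeed(69.35): V ← 69.35 m/s
final state: V = 69.35 m/s, rpm = 10336 → n = rpm/60 = 172.266667 rev/s
target J* = 0.9094; solve J* = V/(n·D) for n: n = V/(J*·D) = 69.35/(0.9094 × 2.818) = 27.061417 rev/s
rpm = 60·n = 1623.684995

rpm = 1623.68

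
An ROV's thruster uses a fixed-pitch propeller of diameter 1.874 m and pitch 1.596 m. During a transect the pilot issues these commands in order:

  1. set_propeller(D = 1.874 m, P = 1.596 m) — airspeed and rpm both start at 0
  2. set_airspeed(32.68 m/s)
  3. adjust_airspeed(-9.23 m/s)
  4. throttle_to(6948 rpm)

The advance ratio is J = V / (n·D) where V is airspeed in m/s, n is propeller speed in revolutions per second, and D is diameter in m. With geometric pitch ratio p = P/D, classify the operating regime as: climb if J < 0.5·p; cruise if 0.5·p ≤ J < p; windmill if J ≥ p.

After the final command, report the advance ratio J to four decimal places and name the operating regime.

J = 0.1081, regime = climb

set_propeller: D = 1.874 m, P = 1.596 m (p = P/D = 0.851654); state ← (V=0, rpm=0)
set_airspeed(32.68): V ← 32.68 m/s
adjust_airspeed(-9.23): V ← 32.68 -9.23 = 23.45 m/s
throttle_to(6948): rpm ← 6948
final state: V = 23.45 m/s, rpm = 6948 → n = rpm/60 = 115.800000 rev/s
J = V / (n·D) = 23.45 / (115.800000 × 1.874) = 0.108060
regime bands: climb J<0.4258 | cruise [0.4258, 0.8517) | windmill J≥0.8517
J = 0.1081 → climb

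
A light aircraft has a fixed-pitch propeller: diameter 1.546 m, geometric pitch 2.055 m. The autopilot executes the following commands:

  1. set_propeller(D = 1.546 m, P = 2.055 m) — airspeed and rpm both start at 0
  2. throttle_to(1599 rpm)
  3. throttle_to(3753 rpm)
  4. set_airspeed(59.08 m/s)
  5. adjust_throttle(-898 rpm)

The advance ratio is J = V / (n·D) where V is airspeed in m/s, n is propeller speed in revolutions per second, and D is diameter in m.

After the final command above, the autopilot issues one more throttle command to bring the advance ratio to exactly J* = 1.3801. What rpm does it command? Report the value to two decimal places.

rpm = 1661.39

set_propeller: D = 1.546 m, P = 2.055 m (p = P/D = 1.329237); state ← (V=0, rpm=0)
throttle_to(1599): rpm ← 1599
throttle_to(3753): rpm ← 3753
set_airspeed(59.08): V ← 59.08 m/s
adjust_throttle(-898): rpm ← 3753 -898 = 2855
final state: V = 59.08 m/s, rpm = 2855 → n = rpm/60 = 47.583333 rev/s
target J* = 1.3801; solve J* = V/(n·D) for n: n = V/(J*·D) = 59.08/(1.3801 × 1.546) = 27.689840 rev/s
rpm = 60·n = 1661.390381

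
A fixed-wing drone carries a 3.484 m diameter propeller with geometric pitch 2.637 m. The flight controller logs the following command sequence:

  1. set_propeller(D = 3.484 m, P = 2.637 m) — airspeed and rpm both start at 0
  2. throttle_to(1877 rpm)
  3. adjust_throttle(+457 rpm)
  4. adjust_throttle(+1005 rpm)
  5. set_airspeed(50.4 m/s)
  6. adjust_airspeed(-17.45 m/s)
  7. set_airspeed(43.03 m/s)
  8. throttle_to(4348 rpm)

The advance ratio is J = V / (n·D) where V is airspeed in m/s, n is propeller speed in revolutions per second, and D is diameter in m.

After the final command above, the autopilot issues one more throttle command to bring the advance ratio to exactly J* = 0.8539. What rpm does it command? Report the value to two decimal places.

rpm = 867.84

set_propeller: D = 3.484 m, P = 2.637 m (p = P/D = 0.756889); state ← (V=0, rpm=0)
throttle_to(1877): rpm ← 1877
adjust_throttle(+457): rpm ← 1877 +457 = 2334
adjust_throttle(+1005): rpm ← 2334 +1005 = 3339
set_airspeed(50.4): V ← 50.4 m/s
adjust_airspeed(-17.45): V ← 50.4 -17.45 = 32.95 m/s
set_airspeed(43.03): V ← 43.03 m/s
throttle_to(4348): rpm ← 4348
final state: V = 43.03 m/s, rpm = 4348 → n = rpm/60 = 72.466667 rev/s
target J* = 0.8539; solve J* = V/(n·D) for n: n = V/(J*·D) = 43.03/(0.8539 × 3.484) = 14.463926 rev/s
rpm = 60·n = 867.835550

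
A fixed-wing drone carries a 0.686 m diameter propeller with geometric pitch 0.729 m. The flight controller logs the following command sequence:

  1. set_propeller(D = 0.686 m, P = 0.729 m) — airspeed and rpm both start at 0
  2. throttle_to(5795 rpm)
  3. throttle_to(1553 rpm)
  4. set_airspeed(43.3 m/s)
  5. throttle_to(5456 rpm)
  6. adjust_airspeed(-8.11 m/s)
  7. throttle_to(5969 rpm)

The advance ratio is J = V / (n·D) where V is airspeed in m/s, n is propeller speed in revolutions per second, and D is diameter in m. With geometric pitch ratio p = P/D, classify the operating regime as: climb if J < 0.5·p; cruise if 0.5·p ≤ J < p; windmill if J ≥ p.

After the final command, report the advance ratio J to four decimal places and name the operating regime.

set_propeller: D = 0.686 m, P = 0.729 m (p = P/D = 1.062682); state ← (V=0, rpm=0)
throttle_to(5795): rpm ← 5795
throttle_to(1553): rpm ← 1553
set_airspeed(43.3): V ← 43.3 m/s
throttle_to(5456): rpm ← 5456
adjust_airspeed(-8.11): V ← 43.3 -8.11 = 35.19 m/s
throttle_to(5969): rpm ← 5969
final state: V = 35.19 m/s, rpm = 5969 → n = rpm/60 = 99.483333 rev/s
J = V / (n·D) = 35.19 / (99.483333 × 0.686) = 0.515638
regime bands: climb J<0.5313 | cruise [0.5313, 1.0627) | windmill J≥1.0627
J = 0.5156 → climb

J = 0.5156, regime = climb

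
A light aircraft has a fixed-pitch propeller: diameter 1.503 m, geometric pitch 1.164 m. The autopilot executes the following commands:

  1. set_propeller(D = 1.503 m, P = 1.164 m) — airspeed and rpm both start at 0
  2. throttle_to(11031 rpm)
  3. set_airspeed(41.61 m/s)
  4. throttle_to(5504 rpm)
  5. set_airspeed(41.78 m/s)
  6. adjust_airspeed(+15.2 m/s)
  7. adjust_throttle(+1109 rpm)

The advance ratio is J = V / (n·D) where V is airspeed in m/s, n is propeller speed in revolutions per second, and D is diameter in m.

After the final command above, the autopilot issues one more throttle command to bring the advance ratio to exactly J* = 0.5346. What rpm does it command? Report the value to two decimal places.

set_propeller: D = 1.503 m, P = 1.164 m (p = P/D = 0.774451); state ← (V=0, rpm=0)
throttle_to(11031): rpm ← 11031
set_airspeed(41.61): V ← 41.61 m/s
throttle_to(5504): rpm ← 5504
set_airspeed(41.78): V ← 41.78 m/s
adjust_airspeed(+15.2): V ← 41.78 +15.2 = 56.98 m/s
adjust_throttle(+1109): rpm ← 5504 +1109 = 6613
final state: V = 56.98 m/s, rpm = 6613 → n = rpm/60 = 110.216667 rev/s
target J* = 0.5346; solve J* = V/(n·D) for n: n = V/(J*·D) = 56.98/(0.5346 × 1.503) = 70.914413 rev/s
rpm = 60·n = 4254.864756

rpm = 4254.86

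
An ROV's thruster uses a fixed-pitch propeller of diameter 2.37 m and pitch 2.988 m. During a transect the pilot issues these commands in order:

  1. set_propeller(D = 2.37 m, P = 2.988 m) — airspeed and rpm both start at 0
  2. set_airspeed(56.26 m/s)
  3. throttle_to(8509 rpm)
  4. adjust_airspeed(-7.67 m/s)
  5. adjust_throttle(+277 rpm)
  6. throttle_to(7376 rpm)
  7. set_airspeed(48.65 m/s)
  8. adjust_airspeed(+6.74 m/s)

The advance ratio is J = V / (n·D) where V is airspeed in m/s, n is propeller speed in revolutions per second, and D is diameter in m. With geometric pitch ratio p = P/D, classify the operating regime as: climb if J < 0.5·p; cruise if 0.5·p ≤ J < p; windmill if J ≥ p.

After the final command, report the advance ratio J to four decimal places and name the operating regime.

J = 0.1901, regime = climb

set_propeller: D = 2.37 m, P = 2.988 m (p = P/D = 1.260759); state ← (V=0, rpm=0)
set_airspeed(56.26): V ← 56.26 m/s
throttle_to(8509): rpm ← 8509
adjust_airspeed(-7.67): V ← 56.26 -7.67 = 48.59 m/s
adjust_throttle(+277): rpm ← 8509 +277 = 8786
throttle_to(7376): rpm ← 7376
set_airspeed(48.65): V ← 48.65 m/s
adjust_airspeed(+6.74): V ← 48.65 +6.74 = 55.39 m/s
final state: V = 55.39 m/s, rpm = 7376 → n = rpm/60 = 122.933333 rev/s
J = V / (n·D) = 55.39 / (122.933333 × 2.37) = 0.190114
regime bands: climb J<0.6304 | cruise [0.6304, 1.2608) | windmill J≥1.2608
J = 0.1901 → climb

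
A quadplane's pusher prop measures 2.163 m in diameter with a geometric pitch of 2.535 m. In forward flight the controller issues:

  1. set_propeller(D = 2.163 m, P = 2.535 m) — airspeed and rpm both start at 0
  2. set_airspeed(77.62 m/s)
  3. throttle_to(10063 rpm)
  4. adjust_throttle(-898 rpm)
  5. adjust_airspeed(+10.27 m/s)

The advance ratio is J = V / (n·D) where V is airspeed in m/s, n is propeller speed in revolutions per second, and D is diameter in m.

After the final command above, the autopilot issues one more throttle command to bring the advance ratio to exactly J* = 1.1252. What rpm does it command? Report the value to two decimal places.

set_propeller: D = 2.163 m, P = 2.535 m (p = P/D = 1.171983); state ← (V=0, rpm=0)
set_airspeed(77.62): V ← 77.62 m/s
throttle_to(10063): rpm ← 10063
adjust_throttle(-898): rpm ← 10063 -898 = 9165
adjust_airspeed(+10.27): V ← 77.62 +10.27 = 87.89 m/s
final state: V = 87.89 m/s, rpm = 9165 → n = rpm/60 = 152.750000 rev/s
target J* = 1.1252; solve J* = V/(n·D) for n: n = V/(J*·D) = 87.89/(1.1252 × 2.163) = 36.112140 rev/s
rpm = 60·n = 2166.728381

rpm = 2166.73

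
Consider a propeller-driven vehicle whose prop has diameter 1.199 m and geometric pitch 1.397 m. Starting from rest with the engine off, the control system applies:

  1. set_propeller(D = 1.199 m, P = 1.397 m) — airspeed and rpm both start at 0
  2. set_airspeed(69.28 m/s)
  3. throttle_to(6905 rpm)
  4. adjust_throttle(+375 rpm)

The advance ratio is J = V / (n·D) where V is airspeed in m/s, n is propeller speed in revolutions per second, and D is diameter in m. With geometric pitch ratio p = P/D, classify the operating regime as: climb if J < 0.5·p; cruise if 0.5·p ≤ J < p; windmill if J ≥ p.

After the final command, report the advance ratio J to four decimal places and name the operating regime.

J = 0.4762, regime = climb

set_propeller: D = 1.199 m, P = 1.397 m (p = P/D = 1.165138); state ← (V=0, rpm=0)
set_airspeed(69.28): V ← 69.28 m/s
throttle_to(6905): rpm ← 6905
adjust_throttle(+375): rpm ← 6905 +375 = 7280
final state: V = 69.28 m/s, rpm = 7280 → n = rpm/60 = 121.333333 rev/s
J = V / (n·D) = 69.28 / (121.333333 × 1.199) = 0.476221
regime bands: climb J<0.5826 | cruise [0.5826, 1.1651) | windmill J≥1.1651
J = 0.4762 → climb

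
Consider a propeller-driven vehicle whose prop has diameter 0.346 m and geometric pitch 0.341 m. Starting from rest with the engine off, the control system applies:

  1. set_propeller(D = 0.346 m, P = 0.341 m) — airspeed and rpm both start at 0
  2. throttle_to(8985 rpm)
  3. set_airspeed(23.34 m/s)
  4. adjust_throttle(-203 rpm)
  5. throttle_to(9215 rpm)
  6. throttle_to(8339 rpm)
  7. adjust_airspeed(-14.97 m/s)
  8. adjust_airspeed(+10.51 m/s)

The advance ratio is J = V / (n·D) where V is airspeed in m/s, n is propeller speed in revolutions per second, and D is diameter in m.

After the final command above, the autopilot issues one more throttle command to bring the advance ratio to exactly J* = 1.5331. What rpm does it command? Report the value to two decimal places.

rpm = 2135.53

set_propeller: D = 0.346 m, P = 0.341 m (p = P/D = 0.985549); state ← (V=0, rpm=0)
throttle_to(8985): rpm ← 8985
set_airspeed(23.34): V ← 23.34 m/s
adjust_throttle(-203): rpm ← 8985 -203 = 8782
throttle_to(9215): rpm ← 9215
throttle_to(8339): rpm ← 8339
adjust_airspeed(-14.97): V ← 23.34 -14.97 = 8.37 m/s
adjust_airspeed(+10.51): V ← 8.37 +10.51 = 18.88 m/s
final state: V = 18.88 m/s, rpm = 8339 → n = rpm/60 = 138.983333 rev/s
target J* = 1.5331; solve J* = V/(n·D) for n: n = V/(J*·D) = 18.88/(1.5331 × 0.346) = 35.592247 rev/s
rpm = 60·n = 2135.534824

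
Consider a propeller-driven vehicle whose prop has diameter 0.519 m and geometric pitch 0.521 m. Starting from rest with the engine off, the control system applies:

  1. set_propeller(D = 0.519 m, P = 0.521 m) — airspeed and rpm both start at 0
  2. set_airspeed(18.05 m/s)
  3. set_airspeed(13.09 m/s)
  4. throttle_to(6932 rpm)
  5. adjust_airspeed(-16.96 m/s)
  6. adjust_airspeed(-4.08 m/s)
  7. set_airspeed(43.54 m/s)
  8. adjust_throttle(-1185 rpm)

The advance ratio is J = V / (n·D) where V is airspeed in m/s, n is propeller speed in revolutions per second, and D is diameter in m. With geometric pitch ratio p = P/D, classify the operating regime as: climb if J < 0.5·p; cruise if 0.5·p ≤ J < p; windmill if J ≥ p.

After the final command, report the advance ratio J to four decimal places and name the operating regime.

set_propeller: D = 0.519 m, P = 0.521 m (p = P/D = 1.003854); state ← (V=0, rpm=0)
set_airspeed(18.05): V ← 18.05 m/s
set_airspeed(13.09): V ← 13.09 m/s
throttle_to(6932): rpm ← 6932
adjust_airspeed(-16.96): V ← 13.09 -16.96 = -3.87 m/s
adjust_airspeed(-4.08): V ← -3.87 -4.08 = -7.95 m/s
set_airspeed(43.54): V ← 43.54 m/s
adjust_throttle(-1185): rpm ← 6932 -1185 = 5747
final state: V = 43.54 m/s, rpm = 5747 → n = rpm/60 = 95.783333 rev/s
J = V / (n·D) = 43.54 / (95.783333 × 0.519) = 0.875853
regime bands: climb J<0.5019 | cruise [0.5019, 1.0039) | windmill J≥1.0039
J = 0.8759 → cruise

J = 0.8759, regime = cruise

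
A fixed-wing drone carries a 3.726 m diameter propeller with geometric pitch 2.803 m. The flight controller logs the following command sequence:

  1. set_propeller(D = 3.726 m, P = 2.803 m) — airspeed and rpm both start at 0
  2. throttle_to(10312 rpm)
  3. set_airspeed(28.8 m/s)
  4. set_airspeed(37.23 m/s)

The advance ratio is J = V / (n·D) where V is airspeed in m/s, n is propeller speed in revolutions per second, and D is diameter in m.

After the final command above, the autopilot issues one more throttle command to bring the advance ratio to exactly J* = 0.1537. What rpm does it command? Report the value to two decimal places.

set_propeller: D = 3.726 m, P = 2.803 m (p = P/D = 0.752281); state ← (V=0, rpm=0)
throttle_to(10312): rpm ← 10312
set_airspeed(28.8): V ← 28.8 m/s
set_airspeed(37.23): V ← 37.23 m/s
final state: V = 37.23 m/s, rpm = 10312 → n = rpm/60 = 171.866667 rev/s
target J* = 0.1537; solve J* = V/(n·D) for n: n = V/(J*·D) = 37.23/(0.1537 × 3.726) = 65.009424 rev/s
rpm = 60·n = 3900.565441

rpm = 3900.57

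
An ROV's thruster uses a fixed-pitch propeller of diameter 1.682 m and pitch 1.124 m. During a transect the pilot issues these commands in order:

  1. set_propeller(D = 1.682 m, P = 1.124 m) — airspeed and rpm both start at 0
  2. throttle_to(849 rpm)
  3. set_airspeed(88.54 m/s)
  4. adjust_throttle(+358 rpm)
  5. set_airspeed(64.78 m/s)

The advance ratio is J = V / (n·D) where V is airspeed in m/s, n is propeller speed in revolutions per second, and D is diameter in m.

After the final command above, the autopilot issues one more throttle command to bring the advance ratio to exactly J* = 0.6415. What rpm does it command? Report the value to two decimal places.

rpm = 3602.21

set_propeller: D = 1.682 m, P = 1.124 m (p = P/D = 0.668252); state ← (V=0, rpm=0)
throttle_to(849): rpm ← 849
set_airspeed(88.54): V ← 88.54 m/s
adjust_throttle(+358): rpm ← 849 +358 = 1207
set_airspeed(64.78): V ← 64.78 m/s
final state: V = 64.78 m/s, rpm = 1207 → n = rpm/60 = 20.116667 rev/s
target J* = 0.6415; solve J* = V/(n·D) for n: n = V/(J*·D) = 64.78/(0.6415 × 1.682) = 60.036904 rev/s
rpm = 60·n = 3602.214266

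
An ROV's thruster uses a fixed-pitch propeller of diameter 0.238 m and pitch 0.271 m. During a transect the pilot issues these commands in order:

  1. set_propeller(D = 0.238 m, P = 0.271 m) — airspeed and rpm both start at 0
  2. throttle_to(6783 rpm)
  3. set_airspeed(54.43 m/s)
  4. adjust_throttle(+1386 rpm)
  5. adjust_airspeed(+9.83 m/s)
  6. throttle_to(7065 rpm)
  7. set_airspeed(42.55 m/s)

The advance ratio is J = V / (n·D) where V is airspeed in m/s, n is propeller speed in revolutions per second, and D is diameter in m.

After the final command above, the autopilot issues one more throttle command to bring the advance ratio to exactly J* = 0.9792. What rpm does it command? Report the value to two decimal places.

set_propeller: D = 0.238 m, P = 0.271 m (p = P/D = 1.138655); state ← (V=0, rpm=0)
throttle_to(6783): rpm ← 6783
set_airspeed(54.43): V ← 54.43 m/s
adjust_throttle(+1386): rpm ← 6783 +1386 = 8169
adjust_airspeed(+9.83): V ← 54.43 +9.83 = 64.26 m/s
throttle_to(7065): rpm ← 7065
set_airspeed(42.55): V ← 42.55 m/s
final state: V = 42.55 m/s, rpm = 7065 → n = rpm/60 = 117.750000 rev/s
target J* = 0.9792; solve J* = V/(n·D) for n: n = V/(J*·D) = 42.55/(0.9792 × 0.238) = 182.579159 rev/s
rpm = 60·n = 10954.749547

rpm = 10954.75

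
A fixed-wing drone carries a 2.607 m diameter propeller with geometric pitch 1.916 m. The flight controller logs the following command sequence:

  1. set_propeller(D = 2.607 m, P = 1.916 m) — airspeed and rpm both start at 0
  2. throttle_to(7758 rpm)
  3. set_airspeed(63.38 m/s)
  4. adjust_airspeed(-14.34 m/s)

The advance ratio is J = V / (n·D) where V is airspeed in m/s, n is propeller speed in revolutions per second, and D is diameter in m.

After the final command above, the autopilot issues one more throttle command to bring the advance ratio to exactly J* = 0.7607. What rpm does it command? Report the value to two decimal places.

set_propeller: D = 2.607 m, P = 1.916 m (p = P/D = 0.734944); state ← (V=0, rpm=0)
throttle_to(7758): rpm ← 7758
set_airspeed(63.38): V ← 63.38 m/s
adjust_airspeed(-14.34): V ← 63.38 -14.34 = 49.04 m/s
final state: V = 49.04 m/s, rpm = 7758 → n = rpm/60 = 129.300000 rev/s
target J* = 0.7607; solve J* = V/(n·D) for n: n = V/(J*·D) = 49.04/(0.7607 × 2.607) = 24.728400 rev/s
rpm = 60·n = 1483.703990

rpm = 1483.70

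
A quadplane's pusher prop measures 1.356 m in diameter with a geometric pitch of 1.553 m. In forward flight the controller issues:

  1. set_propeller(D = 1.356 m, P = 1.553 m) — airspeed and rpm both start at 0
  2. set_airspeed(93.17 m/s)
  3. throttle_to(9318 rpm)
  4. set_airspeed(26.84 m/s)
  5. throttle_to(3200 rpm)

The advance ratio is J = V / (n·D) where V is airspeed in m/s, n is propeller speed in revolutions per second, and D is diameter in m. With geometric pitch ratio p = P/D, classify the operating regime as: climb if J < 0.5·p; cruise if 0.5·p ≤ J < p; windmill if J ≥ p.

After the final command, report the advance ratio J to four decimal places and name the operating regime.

J = 0.3711, regime = climb

set_propeller: D = 1.356 m, P = 1.553 m (p = P/D = 1.145280); state ← (V=0, rpm=0)
set_airspeed(93.17): V ← 93.17 m/s
throttle_to(9318): rpm ← 9318
set_airspeed(26.84): V ← 26.84 m/s
throttle_to(3200): rpm ← 3200
final state: V = 26.84 m/s, rpm = 3200 → n = rpm/60 = 53.333333 rev/s
J = V / (n·D) = 26.84 / (53.333333 × 1.356) = 0.371128
regime bands: climb J<0.5726 | cruise [0.5726, 1.1453) | windmill J≥1.1453
J = 0.3711 → climb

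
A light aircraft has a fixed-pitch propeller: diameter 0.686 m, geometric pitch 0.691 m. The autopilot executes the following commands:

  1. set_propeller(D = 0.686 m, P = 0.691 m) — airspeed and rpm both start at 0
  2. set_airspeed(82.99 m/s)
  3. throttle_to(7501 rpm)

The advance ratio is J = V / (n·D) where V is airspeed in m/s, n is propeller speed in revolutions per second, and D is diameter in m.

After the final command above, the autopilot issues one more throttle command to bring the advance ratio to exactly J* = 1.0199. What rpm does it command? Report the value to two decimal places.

set_propeller: D = 0.686 m, P = 0.691 m (p = P/D = 1.007289); state ← (V=0, rpm=0)
set_airspeed(82.99): V ← 82.99 m/s
throttle_to(7501): rpm ← 7501
final state: V = 82.99 m/s, rpm = 7501 → n = rpm/60 = 125.016667 rev/s
target J* = 1.0199; solve J* = V/(n·D) for n: n = V/(J*·D) = 82.99/(1.0199 × 0.686) = 118.616214 rev/s
rpm = 60·n = 7116.972824

rpm = 7116.97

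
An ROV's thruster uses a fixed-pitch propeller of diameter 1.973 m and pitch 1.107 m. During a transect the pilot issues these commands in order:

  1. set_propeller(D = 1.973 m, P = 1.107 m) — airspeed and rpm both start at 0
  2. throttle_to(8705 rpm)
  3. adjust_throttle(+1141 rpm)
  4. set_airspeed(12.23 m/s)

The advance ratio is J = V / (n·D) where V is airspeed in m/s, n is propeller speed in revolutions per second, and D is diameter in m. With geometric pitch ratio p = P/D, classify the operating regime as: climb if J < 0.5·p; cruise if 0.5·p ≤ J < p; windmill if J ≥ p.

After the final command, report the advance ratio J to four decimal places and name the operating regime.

J = 0.0378, regime = climb

set_propeller: D = 1.973 m, P = 1.107 m (p = P/D = 0.561075); state ← (V=0, rpm=0)
throttle_to(8705): rpm ← 8705
adjust_throttle(+1141): rpm ← 8705 +1141 = 9846
set_airspeed(12.23): V ← 12.23 m/s
final state: V = 12.23 m/s, rpm = 9846 → n = rpm/60 = 164.100000 rev/s
J = V / (n·D) = 12.23 / (164.100000 × 1.973) = 0.037774
regime bands: climb J<0.2805 | cruise [0.2805, 0.5611) | windmill J≥0.5611
J = 0.0378 → climb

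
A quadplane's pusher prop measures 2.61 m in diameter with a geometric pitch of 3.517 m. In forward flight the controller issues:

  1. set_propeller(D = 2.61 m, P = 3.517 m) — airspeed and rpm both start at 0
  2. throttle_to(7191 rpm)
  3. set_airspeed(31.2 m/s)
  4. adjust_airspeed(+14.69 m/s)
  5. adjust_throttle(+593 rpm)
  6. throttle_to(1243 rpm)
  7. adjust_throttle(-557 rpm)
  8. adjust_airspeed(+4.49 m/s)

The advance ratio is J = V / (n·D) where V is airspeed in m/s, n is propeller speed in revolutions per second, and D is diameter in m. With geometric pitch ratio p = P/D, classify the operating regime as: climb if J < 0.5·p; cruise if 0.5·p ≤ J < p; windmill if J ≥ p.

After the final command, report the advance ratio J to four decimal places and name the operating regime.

set_propeller: D = 2.61 m, P = 3.517 m (p = P/D = 1.347510); state ← (V=0, rpm=0)
throttle_to(7191): rpm ← 7191
set_airspeed(31.2): V ← 31.2 m/s
adjust_airspeed(+14.69): V ← 31.2 +14.69 = 45.89 m/s
adjust_throttle(+593): rpm ← 7191 +593 = 7784
throttle_to(1243): rpm ← 1243
adjust_throttle(-557): rpm ← 1243 -557 = 686
adjust_airspeed(+4.49): V ← 45.89 +4.49 = 50.38 m/s
final state: V = 50.38 m/s, rpm = 686 → n = rpm/60 = 11.433333 rev/s
J = V / (n·D) = 50.38 / (11.433333 × 2.61) = 1.688281
regime bands: climb J<0.6738 | cruise [0.6738, 1.3475) | windmill J≥1.3475
J = 1.6883 → windmill

J = 1.6883, regime = windmill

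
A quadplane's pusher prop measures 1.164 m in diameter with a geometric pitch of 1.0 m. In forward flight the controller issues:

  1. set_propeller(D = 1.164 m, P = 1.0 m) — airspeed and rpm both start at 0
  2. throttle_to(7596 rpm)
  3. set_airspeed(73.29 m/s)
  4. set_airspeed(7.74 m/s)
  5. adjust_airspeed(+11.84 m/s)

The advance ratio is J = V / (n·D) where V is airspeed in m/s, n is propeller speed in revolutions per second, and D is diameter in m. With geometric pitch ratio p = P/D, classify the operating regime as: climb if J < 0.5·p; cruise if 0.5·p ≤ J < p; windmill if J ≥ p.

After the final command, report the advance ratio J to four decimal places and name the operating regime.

J = 0.1329, regime = climb

set_propeller: D = 1.164 m, P = 1.0 m (p = P/D = 0.859107); state ← (V=0, rpm=0)
throttle_to(7596): rpm ← 7596
set_airspeed(73.29): V ← 73.29 m/s
set_airspeed(7.74): V ← 7.74 m/s
adjust_airspeed(+11.84): V ← 7.74 +11.84 = 19.58 m/s
final state: V = 19.58 m/s, rpm = 7596 → n = rpm/60 = 126.600000 rev/s
J = V / (n·D) = 19.58 / (126.600000 × 1.164) = 0.132870
regime bands: climb J<0.4296 | cruise [0.4296, 0.8591) | windmill J≥0.8591
J = 0.1329 → climb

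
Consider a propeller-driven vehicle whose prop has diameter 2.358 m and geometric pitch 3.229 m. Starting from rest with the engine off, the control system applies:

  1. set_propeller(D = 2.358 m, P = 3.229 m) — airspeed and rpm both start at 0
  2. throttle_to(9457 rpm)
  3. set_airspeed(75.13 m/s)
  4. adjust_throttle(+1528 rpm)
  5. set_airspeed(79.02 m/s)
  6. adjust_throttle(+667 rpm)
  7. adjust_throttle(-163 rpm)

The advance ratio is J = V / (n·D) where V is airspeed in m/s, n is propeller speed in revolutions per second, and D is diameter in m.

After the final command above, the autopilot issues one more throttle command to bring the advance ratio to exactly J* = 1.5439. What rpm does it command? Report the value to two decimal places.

set_propeller: D = 2.358 m, P = 3.229 m (p = P/D = 1.369381); state ← (V=0, rpm=0)
throttle_to(9457): rpm ← 9457
set_airspeed(75.13): V ← 75.13 m/s
adjust_throttle(+1528): rpm ← 9457 +1528 = 10985
set_airspeed(79.02): V ← 79.02 m/s
adjust_throttle(+667): rpm ← 10985 +667 = 11652
adjust_throttle(-163): rpm ← 11652 -163 = 11489
final state: V = 79.02 m/s, rpm = 11489 → n = rpm/60 = 191.483333 rev/s
target J* = 1.5439; solve J* = V/(n·D) for n: n = V/(J*·D) = 79.02/(1.5439 × 2.358) = 21.705713 rev/s
rpm = 60·n = 1302.342783

rpm = 1302.34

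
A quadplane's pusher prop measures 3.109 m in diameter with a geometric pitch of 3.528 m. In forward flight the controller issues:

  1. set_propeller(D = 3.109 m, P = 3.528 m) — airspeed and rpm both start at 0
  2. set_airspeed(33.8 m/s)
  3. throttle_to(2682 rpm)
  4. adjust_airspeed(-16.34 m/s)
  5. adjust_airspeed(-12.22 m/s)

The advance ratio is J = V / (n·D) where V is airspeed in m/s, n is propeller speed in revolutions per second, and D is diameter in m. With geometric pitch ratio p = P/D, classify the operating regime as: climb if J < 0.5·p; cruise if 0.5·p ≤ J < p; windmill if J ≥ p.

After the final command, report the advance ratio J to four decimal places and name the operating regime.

J = 0.0377, regime = climb

set_propeller: D = 3.109 m, P = 3.528 m (p = P/D = 1.134770); state ← (V=0, rpm=0)
set_airspeed(33.8): V ← 33.8 m/s
throttle_to(2682): rpm ← 2682
adjust_airspeed(-16.34): V ← 33.8 -16.34 = 17.46 m/s
adjust_airspeed(-12.22): V ← 17.46 -12.22 = 5.24 m/s
final state: V = 5.24 m/s, rpm = 2682 → n = rpm/60 = 44.700000 rev/s
J = V / (n·D) = 5.24 / (44.700000 × 3.109) = 0.037705
regime bands: climb J<0.5674 | cruise [0.5674, 1.1348) | windmill J≥1.1348
J = 0.0377 → climb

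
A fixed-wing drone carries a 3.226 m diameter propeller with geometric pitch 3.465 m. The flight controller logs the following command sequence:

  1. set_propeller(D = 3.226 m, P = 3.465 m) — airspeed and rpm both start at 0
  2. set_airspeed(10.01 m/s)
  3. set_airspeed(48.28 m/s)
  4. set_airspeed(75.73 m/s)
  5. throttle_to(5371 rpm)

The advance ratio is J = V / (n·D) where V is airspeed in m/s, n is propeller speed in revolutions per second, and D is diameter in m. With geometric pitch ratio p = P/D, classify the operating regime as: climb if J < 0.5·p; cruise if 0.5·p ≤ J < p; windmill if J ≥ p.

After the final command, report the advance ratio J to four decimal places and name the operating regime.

set_propeller: D = 3.226 m, P = 3.465 m (p = P/D = 1.074086); state ← (V=0, rpm=0)
set_airspeed(10.01): V ← 10.01 m/s
set_airspeed(48.28): V ← 48.28 m/s
set_airspeed(75.73): V ← 75.73 m/s
throttle_to(5371): rpm ← 5371
final state: V = 75.73 m/s, rpm = 5371 → n = rpm/60 = 89.516667 rev/s
J = V / (n·D) = 75.73 / (89.516667 × 3.226) = 0.262240
regime bands: climb J<0.5370 | cruise [0.5370, 1.0741) | windmill J≥1.0741
J = 0.2622 → climb

J = 0.2622, regime = climb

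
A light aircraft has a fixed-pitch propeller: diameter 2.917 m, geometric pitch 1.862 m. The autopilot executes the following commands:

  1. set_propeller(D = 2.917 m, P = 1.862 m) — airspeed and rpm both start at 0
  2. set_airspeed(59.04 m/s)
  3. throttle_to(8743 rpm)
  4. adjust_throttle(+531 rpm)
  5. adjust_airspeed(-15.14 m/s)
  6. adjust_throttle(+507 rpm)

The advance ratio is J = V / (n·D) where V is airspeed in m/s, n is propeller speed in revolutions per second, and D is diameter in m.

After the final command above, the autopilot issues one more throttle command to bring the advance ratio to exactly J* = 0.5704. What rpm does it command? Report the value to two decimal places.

set_propeller: D = 2.917 m, P = 1.862 m (p = P/D = 0.638327); state ← (V=0, rpm=0)
set_airspeed(59.04): V ← 59.04 m/s
throttle_to(8743): rpm ← 8743
adjust_throttle(+531): rpm ← 8743 +531 = 9274
adjust_airspeed(-15.14): V ← 59.04 -15.14 = 43.9 m/s
adjust_throttle(+507): rpm ← 9274 +507 = 9781
final state: V = 43.9 m/s, rpm = 9781 → n = rpm/60 = 163.016667 rev/s
target J* = 0.5704; solve J* = V/(n·D) for n: n = V/(J*·D) = 43.9/(0.5704 × 2.917) = 26.384482 rev/s
rpm = 60·n = 1583.068928

rpm = 1583.07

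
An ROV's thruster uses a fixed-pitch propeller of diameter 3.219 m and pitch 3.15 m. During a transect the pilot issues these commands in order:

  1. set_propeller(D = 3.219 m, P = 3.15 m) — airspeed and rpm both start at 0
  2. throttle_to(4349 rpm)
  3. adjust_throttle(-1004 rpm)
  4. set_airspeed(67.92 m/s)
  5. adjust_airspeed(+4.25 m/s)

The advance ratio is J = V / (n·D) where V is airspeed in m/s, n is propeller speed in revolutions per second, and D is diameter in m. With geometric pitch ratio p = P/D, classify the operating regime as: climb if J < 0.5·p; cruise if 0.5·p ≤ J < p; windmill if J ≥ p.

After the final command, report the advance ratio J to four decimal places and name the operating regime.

J = 0.4022, regime = climb

set_propeller: D = 3.219 m, P = 3.15 m (p = P/D = 0.978565); state ← (V=0, rpm=0)
throttle_to(4349): rpm ← 4349
adjust_throttle(-1004): rpm ← 4349 -1004 = 3345
set_airspeed(67.92): V ← 67.92 m/s
adjust_airspeed(+4.25): V ← 67.92 +4.25 = 72.17 m/s
final state: V = 72.17 m/s, rpm = 3345 → n = rpm/60 = 55.750000 rev/s
J = V / (n·D) = 72.17 / (55.750000 × 3.219) = 0.402153
regime bands: climb J<0.4893 | cruise [0.4893, 0.9786) | windmill J≥0.9786
J = 0.4022 → climb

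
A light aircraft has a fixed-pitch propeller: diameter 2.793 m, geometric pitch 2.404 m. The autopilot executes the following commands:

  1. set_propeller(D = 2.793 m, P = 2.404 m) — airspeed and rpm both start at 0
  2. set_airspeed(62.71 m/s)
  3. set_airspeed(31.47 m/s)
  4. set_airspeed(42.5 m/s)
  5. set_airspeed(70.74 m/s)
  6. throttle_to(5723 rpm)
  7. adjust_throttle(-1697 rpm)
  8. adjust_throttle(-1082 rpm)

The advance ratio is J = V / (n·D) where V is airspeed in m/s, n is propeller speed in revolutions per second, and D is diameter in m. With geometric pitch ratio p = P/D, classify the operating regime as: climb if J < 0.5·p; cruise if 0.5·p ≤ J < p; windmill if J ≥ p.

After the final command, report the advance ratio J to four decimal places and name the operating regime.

J = 0.5162, regime = cruise

set_propeller: D = 2.793 m, P = 2.404 m (p = P/D = 0.860723); state ← (V=0, rpm=0)
set_airspeed(62.71): V ← 62.71 m/s
set_airspeed(31.47): V ← 31.47 m/s
set_airspeed(42.5): V ← 42.5 m/s
set_airspeed(70.74): V ← 70.74 m/s
throttle_to(5723): rpm ← 5723
adjust_throttle(-1697): rpm ← 5723 -1697 = 4026
adjust_throttle(-1082): rpm ← 4026 -1082 = 2944
final state: V = 70.74 m/s, rpm = 2944 → n = rpm/60 = 49.066667 rev/s
J = V / (n·D) = 70.74 / (49.066667 × 2.793) = 0.516188
regime bands: climb J<0.4304 | cruise [0.4304, 0.8607) | windmill J≥0.8607
J = 0.5162 → cruise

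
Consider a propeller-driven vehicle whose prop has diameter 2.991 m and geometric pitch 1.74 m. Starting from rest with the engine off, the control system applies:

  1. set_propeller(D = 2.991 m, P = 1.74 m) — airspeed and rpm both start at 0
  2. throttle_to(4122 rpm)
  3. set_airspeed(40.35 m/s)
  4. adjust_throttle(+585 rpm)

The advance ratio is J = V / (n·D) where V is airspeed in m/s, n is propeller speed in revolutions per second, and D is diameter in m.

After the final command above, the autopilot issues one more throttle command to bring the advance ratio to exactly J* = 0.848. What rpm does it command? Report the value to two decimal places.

rpm = 954.51

set_propeller: D = 2.991 m, P = 1.74 m (p = P/D = 0.581745); state ← (V=0, rpm=0)
throttle_to(4122): rpm ← 4122
set_airspeed(40.35): V ← 40.35 m/s
adjust_throttle(+585): rpm ← 4122 +585 = 4707
final state: V = 40.35 m/s, rpm = 4707 → n = rpm/60 = 78.450000 rev/s
target J* = 0.848; solve J* = V/(n·D) for n: n = V/(J*·D) = 40.35/(0.848 × 2.991) = 15.908575 rev/s
rpm = 60·n = 954.514487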